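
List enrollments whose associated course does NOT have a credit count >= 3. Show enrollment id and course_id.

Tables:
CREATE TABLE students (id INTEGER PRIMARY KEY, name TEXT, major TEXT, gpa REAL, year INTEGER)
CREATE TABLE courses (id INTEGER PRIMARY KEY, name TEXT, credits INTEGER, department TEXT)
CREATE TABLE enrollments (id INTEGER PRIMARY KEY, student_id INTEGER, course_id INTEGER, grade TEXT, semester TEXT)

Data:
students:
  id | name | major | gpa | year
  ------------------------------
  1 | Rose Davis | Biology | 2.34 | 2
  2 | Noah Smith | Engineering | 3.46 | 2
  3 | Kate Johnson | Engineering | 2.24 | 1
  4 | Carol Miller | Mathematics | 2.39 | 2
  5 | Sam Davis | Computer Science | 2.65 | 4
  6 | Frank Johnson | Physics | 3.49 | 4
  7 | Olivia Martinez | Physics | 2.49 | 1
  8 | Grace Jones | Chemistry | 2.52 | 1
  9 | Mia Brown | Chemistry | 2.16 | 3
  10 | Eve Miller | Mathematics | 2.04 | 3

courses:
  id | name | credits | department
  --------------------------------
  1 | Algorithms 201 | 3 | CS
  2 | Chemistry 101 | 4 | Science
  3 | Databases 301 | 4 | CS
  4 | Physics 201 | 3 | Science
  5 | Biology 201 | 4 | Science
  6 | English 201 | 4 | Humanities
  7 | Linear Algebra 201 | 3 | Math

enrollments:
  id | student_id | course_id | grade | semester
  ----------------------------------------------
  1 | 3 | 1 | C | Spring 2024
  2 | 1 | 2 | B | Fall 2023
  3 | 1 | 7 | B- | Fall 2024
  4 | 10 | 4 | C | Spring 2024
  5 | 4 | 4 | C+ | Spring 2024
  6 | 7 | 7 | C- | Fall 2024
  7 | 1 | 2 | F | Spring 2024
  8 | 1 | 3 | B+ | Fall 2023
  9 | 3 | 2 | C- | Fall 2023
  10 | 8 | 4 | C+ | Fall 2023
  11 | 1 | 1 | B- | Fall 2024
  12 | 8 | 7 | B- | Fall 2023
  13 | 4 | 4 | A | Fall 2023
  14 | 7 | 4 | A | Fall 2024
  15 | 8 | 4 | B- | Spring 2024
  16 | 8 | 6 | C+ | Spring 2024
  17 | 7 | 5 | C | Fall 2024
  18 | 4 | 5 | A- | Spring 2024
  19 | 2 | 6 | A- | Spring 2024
SELECT id, course_id FROM enrollments WHERE course_id NOT IN (SELECT id FROM courses WHERE credits >= 3)

Execution result:
(no rows)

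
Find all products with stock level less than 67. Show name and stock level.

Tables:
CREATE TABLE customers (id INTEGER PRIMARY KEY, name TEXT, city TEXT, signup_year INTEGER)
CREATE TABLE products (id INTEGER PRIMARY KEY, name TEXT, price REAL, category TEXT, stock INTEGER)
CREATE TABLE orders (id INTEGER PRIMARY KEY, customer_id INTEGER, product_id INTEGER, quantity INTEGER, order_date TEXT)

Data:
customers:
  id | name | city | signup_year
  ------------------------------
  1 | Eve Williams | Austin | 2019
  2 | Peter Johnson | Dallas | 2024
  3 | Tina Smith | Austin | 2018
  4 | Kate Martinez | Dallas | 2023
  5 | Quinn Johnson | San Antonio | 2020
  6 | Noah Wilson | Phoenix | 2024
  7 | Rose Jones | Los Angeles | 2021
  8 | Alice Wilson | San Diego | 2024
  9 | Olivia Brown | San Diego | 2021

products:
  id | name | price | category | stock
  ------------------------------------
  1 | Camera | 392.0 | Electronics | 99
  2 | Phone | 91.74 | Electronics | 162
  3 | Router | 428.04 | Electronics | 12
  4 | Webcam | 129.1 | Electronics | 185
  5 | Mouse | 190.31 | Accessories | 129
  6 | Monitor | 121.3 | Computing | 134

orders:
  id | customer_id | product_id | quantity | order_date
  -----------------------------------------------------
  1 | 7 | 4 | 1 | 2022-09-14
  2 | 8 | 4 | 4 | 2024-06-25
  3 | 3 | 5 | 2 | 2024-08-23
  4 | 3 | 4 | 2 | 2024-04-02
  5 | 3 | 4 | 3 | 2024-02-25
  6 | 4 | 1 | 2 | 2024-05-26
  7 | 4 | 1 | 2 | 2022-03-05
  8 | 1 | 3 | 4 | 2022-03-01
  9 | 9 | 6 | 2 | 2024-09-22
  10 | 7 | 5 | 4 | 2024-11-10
SELECT name, stock FROM products WHERE stock < 67

Execution result:
name | stock
Router | 12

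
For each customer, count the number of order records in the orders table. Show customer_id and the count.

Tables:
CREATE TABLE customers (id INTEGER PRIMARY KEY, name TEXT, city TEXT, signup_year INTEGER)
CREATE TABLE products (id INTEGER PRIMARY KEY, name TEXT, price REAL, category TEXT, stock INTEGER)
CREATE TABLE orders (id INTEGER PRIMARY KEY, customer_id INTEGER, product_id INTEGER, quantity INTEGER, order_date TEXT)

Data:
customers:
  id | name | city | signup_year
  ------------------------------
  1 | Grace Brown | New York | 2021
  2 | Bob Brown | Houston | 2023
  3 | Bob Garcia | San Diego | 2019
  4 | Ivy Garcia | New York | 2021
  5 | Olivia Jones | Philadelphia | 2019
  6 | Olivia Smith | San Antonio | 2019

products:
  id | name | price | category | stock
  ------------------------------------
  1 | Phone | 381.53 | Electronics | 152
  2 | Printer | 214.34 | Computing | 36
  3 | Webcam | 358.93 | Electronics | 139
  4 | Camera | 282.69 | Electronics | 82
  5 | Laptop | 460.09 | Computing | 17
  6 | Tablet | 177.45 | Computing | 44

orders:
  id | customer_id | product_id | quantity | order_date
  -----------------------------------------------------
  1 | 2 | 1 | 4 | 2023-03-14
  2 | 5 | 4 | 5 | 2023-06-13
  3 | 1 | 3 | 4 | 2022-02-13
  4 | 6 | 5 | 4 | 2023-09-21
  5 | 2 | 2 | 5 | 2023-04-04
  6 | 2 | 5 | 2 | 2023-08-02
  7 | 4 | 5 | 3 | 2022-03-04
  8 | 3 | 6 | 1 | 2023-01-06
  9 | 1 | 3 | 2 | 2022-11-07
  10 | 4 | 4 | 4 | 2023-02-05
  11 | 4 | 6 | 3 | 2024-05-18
SELECT customer_id, COUNT(*) AS order_count FROM orders GROUP BY customer_id

Execution result:
customer_id | order_count
1 | 2
2 | 3
3 | 1
4 | 3
5 | 1
6 | 1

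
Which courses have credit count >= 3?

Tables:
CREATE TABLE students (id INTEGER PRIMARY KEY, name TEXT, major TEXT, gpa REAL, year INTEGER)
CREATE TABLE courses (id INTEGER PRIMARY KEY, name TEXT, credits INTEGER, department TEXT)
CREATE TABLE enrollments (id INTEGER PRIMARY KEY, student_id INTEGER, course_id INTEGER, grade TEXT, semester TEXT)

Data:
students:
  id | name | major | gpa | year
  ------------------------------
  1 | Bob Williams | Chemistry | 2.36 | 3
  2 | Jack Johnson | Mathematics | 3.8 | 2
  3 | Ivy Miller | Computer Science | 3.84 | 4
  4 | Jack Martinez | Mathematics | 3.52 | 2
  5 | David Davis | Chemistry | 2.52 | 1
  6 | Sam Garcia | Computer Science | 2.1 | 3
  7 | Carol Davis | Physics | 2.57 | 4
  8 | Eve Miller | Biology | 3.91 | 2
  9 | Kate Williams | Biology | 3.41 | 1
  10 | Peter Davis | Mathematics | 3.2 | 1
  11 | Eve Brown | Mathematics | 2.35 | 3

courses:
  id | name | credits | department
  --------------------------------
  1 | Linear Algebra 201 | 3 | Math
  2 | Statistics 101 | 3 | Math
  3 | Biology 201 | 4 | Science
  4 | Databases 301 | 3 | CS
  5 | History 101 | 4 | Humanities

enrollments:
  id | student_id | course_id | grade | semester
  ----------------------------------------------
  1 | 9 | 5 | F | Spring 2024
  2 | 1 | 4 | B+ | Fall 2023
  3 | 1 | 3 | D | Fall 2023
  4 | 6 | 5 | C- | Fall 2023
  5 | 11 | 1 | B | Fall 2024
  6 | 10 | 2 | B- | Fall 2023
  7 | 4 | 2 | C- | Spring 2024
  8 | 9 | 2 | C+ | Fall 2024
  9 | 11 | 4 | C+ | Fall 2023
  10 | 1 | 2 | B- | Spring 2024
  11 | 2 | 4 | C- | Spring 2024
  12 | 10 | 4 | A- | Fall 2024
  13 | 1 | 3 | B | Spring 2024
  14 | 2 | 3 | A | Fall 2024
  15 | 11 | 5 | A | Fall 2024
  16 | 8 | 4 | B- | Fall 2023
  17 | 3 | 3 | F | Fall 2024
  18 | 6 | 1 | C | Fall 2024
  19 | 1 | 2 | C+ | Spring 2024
SELECT name, credits FROM courses WHERE credits >= 3

Execution result:
name | credits
Linear Algebra 201 | 3
Statistics 101 | 3
Biology 201 | 4
Databases 301 | 3
History 101 | 4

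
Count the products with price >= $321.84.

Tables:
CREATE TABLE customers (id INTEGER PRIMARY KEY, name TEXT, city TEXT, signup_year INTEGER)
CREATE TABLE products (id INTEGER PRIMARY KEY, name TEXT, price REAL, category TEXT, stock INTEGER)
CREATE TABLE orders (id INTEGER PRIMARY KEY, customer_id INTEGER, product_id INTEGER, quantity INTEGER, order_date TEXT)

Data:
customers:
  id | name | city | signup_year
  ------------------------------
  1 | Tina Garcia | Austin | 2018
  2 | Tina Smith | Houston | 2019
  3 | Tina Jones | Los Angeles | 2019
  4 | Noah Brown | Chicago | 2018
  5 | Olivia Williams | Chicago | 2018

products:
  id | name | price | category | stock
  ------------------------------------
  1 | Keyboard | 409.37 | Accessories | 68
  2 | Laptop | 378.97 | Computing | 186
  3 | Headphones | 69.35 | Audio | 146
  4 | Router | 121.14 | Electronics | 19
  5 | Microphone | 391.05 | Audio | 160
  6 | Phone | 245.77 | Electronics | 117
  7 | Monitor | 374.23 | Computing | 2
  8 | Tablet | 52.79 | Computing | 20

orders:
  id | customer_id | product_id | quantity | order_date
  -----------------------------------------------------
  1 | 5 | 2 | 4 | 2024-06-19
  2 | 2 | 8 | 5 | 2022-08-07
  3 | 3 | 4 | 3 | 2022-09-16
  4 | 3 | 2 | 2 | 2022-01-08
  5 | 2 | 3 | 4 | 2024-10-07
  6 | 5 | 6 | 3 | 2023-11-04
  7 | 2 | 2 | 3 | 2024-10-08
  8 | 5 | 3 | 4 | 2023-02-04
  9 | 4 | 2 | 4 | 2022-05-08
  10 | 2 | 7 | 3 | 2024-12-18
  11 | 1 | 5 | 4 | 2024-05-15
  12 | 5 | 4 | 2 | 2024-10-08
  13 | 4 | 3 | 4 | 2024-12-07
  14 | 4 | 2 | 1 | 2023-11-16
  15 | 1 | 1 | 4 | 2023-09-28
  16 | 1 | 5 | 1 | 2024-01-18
SELECT COUNT(*) FROM products WHERE price >= 321.84

Execution result:
4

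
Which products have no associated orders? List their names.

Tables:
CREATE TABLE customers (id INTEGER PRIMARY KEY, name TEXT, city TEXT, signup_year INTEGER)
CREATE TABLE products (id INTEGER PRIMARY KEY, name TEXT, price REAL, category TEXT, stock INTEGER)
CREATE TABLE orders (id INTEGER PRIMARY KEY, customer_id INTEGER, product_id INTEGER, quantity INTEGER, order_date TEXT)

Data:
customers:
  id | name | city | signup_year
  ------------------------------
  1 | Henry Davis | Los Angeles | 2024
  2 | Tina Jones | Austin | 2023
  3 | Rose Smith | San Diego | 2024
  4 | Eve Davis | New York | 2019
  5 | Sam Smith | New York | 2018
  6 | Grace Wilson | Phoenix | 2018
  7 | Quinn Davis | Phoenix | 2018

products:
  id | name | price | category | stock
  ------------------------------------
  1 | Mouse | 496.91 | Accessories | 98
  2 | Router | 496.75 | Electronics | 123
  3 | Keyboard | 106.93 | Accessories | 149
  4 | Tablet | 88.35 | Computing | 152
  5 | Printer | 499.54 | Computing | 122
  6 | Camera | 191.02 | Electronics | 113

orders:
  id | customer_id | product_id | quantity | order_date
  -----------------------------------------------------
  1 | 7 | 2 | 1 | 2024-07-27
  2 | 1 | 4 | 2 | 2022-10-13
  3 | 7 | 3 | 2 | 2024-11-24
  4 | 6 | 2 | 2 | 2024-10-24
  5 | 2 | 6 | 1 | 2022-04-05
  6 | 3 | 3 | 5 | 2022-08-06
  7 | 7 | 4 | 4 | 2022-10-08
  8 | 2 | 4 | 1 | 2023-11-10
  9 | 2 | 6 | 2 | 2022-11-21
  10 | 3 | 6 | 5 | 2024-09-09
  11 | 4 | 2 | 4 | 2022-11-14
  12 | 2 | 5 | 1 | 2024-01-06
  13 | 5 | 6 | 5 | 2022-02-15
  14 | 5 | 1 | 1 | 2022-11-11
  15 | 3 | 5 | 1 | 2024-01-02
SELECT p.name FROM products p LEFT JOIN orders c ON c.product_id = p.id WHERE c.id IS NULL

Execution result:
(no rows)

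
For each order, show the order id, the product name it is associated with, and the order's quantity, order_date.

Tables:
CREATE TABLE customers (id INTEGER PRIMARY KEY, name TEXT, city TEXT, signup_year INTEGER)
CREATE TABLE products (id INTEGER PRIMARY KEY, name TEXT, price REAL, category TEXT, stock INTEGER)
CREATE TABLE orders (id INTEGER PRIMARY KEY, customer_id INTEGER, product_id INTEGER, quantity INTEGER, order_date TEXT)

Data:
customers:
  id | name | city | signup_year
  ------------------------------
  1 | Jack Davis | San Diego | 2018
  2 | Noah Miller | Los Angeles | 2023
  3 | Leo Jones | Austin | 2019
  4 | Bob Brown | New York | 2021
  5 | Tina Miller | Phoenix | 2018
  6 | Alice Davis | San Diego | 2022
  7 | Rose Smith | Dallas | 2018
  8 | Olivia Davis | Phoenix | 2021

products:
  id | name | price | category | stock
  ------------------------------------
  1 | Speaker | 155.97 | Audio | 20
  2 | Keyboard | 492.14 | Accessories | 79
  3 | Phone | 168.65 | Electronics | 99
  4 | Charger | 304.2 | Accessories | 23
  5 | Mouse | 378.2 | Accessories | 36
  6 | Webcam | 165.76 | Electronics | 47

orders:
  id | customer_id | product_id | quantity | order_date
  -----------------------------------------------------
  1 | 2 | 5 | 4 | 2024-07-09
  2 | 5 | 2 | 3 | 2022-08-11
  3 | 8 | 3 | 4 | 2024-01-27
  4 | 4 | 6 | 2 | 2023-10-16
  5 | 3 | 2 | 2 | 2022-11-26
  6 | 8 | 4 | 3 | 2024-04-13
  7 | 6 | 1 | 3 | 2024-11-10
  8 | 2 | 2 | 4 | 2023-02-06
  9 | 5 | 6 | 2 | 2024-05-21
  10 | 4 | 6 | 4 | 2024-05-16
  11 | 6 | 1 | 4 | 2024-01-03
SELECT c.id, p.name AS product, c.quantity, c.order_date FROM orders c JOIN products p ON c.product_id = p.id

Execution result:
id | product | quantity | order_date
1 | Mouse | 4 | 2024-07-09
2 | Keyboard | 3 | 2022-08-11
3 | Phone | 4 | 2024-01-27
4 | Webcam | 2 | 2023-10-16
5 | Keyboard | 2 | 2022-11-26
6 | Charger | 3 | 2024-04-13
7 | Speaker | 3 | 2024-11-10
8 | Keyboard | 4 | 2023-02-06
9 | Webcam | 2 | 2024-05-21
10 | Webcam | 4 | 2024-05-16
11 | Speaker | 4 | 2024-01-03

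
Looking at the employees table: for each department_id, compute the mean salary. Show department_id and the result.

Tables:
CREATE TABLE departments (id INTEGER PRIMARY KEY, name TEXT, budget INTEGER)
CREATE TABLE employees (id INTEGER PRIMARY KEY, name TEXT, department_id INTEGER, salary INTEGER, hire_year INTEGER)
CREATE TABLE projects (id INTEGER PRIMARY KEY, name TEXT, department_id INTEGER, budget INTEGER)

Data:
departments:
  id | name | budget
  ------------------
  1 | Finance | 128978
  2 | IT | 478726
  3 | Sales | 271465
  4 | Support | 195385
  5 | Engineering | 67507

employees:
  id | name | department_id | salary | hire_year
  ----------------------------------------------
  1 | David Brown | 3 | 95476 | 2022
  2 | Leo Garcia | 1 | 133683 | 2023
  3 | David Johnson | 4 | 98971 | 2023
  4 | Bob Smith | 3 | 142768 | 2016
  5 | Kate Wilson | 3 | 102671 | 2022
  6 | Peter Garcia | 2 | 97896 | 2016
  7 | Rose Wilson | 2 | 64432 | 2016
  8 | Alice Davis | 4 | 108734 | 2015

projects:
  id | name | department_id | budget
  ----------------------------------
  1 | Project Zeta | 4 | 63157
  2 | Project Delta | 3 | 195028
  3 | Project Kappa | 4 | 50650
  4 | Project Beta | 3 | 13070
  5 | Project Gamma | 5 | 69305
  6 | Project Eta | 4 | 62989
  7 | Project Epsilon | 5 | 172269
SELECT department_id, AVG(salary) AS avg_salary FROM employees GROUP BY department_id

Execution result:
department_id | avg_salary
1 | 133683.00
2 | 81164.00
3 | 113638.33
4 | 103852.50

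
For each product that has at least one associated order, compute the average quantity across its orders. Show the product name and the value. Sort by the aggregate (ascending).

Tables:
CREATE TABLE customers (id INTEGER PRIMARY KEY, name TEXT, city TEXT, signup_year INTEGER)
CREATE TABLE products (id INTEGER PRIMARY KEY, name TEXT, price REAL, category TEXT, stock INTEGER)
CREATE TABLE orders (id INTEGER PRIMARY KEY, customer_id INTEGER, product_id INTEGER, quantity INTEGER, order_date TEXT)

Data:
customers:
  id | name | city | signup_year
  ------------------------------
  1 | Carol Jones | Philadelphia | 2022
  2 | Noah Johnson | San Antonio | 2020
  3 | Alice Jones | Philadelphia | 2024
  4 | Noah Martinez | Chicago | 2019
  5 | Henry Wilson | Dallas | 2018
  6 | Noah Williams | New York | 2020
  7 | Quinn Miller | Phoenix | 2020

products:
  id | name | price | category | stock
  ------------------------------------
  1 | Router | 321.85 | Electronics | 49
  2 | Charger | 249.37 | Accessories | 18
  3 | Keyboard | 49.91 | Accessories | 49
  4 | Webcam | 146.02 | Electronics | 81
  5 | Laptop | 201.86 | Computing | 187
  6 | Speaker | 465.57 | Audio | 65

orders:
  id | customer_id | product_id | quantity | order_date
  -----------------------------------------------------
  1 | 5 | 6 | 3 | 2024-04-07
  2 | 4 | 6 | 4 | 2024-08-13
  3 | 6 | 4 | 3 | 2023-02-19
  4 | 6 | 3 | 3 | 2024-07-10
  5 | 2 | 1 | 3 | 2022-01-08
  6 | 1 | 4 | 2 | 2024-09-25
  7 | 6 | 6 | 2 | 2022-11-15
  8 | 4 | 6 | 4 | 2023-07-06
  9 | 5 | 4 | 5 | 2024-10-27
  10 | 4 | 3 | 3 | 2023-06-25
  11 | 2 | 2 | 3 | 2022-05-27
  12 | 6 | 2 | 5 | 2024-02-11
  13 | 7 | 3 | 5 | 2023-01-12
SELECT p.name, AVG(c.quantity) AS avg_quantity FROM orders c JOIN products p ON c.product_id = p.id GROUP BY p.id, p.name ORDER BY avg_quantity ASC

Execution result:
name | avg_quantity
Router | 3.00
Speaker | 3.25
Webcam | 3.33
Keyboard | 3.67
Charger | 4.00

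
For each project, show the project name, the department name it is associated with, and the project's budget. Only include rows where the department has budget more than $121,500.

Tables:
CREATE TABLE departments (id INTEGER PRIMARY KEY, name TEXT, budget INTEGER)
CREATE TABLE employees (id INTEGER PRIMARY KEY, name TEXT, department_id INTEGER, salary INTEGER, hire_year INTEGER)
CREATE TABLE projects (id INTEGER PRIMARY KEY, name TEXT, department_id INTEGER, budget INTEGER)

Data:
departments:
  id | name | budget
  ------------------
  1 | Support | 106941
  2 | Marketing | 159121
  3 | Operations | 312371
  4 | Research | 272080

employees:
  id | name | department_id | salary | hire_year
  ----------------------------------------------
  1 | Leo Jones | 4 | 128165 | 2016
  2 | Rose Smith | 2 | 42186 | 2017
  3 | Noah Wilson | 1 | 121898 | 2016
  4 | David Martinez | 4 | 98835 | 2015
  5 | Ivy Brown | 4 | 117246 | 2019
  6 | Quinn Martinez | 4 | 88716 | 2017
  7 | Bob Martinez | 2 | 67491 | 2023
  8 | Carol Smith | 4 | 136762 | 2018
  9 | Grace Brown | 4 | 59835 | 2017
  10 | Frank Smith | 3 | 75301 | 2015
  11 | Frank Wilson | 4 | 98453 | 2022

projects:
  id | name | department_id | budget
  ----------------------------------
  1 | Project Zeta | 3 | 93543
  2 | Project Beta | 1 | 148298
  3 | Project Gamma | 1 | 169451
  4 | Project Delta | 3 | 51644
SELECT c.name, p.name AS department, c.budget FROM projects c JOIN departments p ON c.department_id = p.id WHERE p.budget > 121500

Execution result:
name | department | budget
Project Zeta | Operations | 93543
Project Delta | Operations | 51644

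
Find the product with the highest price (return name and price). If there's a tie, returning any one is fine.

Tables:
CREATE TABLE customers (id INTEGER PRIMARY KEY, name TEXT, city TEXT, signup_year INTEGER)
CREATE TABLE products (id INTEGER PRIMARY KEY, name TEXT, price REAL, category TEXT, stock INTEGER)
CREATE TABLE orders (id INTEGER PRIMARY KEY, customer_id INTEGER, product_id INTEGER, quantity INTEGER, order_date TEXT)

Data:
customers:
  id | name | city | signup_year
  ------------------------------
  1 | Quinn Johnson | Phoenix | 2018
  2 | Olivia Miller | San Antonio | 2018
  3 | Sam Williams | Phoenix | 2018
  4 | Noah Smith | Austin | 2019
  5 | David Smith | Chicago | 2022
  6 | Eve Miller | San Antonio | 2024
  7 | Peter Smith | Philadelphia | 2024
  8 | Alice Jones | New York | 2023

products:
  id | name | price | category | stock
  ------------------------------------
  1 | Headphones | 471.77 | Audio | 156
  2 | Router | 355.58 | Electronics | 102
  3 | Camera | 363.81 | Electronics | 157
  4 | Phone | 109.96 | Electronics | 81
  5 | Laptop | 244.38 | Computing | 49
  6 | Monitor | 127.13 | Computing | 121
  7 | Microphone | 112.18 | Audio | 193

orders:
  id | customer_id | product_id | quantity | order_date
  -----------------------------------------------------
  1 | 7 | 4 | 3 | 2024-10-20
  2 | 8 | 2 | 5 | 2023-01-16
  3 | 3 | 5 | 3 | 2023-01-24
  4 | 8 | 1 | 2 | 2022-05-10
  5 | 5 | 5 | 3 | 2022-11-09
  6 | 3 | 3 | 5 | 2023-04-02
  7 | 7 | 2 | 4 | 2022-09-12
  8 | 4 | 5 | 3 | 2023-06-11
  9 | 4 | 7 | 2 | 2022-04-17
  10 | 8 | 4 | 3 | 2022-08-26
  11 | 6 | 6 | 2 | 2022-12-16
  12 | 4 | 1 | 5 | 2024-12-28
SELECT name, price FROM products ORDER BY price DESC LIMIT 1

Execution result:
name | price
Headphones | 471.77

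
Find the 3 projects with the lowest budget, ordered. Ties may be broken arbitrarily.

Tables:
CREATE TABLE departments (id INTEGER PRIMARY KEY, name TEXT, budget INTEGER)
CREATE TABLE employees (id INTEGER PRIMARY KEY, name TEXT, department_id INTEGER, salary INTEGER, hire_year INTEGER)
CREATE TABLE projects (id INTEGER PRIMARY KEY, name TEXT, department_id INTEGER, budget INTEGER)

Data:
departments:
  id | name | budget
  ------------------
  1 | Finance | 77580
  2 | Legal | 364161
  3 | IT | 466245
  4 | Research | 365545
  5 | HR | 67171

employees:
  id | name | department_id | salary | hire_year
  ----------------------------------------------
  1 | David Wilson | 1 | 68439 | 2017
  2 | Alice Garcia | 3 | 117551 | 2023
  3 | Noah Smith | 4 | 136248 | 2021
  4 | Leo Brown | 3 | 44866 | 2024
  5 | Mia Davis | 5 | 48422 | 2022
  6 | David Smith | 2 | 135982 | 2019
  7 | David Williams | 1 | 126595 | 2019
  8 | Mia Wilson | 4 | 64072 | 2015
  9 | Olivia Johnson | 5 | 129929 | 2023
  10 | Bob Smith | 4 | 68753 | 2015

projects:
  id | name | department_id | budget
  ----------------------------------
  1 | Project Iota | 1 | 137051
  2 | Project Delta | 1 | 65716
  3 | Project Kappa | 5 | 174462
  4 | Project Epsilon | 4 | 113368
SELECT name, budget FROM projects ORDER BY budget ASC LIMIT 3

Execution result:
name | budget
Project Delta | 65716
Project Epsilon | 113368
Project Iota | 137051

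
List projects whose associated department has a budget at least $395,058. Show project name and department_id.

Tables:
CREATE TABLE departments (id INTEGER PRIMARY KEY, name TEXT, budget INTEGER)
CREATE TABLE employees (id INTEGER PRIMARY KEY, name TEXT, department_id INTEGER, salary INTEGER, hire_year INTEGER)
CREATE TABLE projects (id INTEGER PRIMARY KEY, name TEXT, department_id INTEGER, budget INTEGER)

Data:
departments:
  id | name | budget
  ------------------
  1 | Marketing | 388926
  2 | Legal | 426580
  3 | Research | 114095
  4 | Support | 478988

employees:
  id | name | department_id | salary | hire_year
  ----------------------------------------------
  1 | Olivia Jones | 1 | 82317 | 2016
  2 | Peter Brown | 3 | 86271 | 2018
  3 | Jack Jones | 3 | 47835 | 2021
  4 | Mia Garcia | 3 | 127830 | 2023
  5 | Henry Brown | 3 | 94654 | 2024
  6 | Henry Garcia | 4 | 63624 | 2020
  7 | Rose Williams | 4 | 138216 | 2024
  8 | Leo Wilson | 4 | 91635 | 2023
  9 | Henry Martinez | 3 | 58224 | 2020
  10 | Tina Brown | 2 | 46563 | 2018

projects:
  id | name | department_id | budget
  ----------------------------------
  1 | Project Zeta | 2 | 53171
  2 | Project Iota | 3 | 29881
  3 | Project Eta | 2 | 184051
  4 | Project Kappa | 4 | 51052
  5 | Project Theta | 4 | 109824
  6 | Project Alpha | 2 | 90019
SELECT name, department_id FROM projects WHERE department_id IN (SELECT id FROM departments WHERE budget >= 395058)

Execution result:
name | department_id
Project Zeta | 2
Project Eta | 2
Project Kappa | 4
Project Theta | 4
Project Alpha | 2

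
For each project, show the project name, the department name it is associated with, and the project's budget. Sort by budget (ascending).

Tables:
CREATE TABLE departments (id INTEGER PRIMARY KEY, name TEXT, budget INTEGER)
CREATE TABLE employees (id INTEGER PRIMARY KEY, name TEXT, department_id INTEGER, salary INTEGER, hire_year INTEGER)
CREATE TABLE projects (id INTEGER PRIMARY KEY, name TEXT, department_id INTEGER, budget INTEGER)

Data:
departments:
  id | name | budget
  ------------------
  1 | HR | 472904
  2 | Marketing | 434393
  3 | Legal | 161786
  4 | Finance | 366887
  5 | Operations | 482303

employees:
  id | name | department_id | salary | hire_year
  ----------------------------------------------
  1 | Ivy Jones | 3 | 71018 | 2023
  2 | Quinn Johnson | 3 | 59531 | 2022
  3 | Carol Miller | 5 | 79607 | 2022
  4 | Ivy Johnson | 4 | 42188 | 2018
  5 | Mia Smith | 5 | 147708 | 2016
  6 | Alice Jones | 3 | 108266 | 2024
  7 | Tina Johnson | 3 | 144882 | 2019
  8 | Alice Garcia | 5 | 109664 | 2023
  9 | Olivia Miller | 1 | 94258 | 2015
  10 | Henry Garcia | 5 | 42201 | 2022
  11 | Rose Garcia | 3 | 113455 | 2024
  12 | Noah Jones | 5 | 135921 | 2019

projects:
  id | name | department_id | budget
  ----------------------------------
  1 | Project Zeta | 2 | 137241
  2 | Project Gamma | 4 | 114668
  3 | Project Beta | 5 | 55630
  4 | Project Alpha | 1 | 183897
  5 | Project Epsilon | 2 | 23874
SELECT c.name, p.name AS department, c.budget FROM projects c JOIN departments p ON c.department_id = p.id ORDER BY c.budget ASC

Execution result:
name | department | budget
Project Epsilon | Marketing | 23874
Project Beta | Operations | 55630
Project Gamma | Finance | 114668
Project Zeta | Marketing | 137241
Project Alpha | HR | 183897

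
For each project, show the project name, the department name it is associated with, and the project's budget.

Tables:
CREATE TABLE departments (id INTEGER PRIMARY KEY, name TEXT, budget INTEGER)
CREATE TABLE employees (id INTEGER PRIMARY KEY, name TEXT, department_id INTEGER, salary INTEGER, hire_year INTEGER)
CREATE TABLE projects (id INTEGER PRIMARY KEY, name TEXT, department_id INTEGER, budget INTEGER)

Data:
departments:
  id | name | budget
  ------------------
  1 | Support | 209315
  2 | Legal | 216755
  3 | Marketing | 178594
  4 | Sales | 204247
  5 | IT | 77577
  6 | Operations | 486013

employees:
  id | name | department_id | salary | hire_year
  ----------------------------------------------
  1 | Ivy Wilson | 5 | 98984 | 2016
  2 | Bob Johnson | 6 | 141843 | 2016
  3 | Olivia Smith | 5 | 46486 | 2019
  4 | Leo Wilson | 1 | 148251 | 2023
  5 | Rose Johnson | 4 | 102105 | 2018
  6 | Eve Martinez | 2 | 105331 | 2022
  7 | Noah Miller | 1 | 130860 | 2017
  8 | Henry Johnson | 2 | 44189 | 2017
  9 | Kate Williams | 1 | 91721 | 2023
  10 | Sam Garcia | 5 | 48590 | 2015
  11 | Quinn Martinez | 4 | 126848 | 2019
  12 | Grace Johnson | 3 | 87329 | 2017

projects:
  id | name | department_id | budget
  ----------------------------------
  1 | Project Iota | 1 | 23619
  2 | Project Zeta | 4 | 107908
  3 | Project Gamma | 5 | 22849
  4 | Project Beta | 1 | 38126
SELECT c.name, p.name AS department, c.budget FROM projects c JOIN departments p ON c.department_id = p.id

Execution result:
name | department | budget
Project Iota | Support | 23619
Project Zeta | Sales | 107908
Project Gamma | IT | 22849
Project Beta | Support | 38126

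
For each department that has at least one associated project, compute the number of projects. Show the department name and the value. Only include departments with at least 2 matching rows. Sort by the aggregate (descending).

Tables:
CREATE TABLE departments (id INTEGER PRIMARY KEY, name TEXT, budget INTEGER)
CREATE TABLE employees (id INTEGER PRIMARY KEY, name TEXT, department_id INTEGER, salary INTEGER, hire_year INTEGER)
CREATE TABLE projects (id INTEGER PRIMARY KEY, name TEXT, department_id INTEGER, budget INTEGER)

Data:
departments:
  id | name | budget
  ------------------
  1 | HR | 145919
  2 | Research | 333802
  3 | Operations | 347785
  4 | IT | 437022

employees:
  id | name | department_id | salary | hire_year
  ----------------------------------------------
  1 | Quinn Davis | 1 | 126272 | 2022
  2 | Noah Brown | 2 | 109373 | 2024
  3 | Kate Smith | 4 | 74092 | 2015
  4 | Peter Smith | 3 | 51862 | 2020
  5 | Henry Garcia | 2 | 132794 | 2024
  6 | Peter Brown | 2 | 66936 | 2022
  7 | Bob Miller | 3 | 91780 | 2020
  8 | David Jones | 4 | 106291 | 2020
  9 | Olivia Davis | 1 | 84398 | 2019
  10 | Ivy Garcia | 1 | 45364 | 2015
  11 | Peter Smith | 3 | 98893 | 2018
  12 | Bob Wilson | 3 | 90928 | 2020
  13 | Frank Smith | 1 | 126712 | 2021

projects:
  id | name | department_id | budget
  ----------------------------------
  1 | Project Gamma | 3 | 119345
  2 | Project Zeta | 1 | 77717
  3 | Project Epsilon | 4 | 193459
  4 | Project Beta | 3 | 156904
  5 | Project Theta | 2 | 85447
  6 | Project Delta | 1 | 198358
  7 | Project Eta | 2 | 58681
SELECT p.name, COUNT(*) AS n FROM projects c JOIN departments p ON c.department_id = p.id GROUP BY p.id, p.name HAVING COUNT(*) >= 2 ORDER BY n DESC

Execution result:
name | n
HR | 2
Research | 2
Operations | 2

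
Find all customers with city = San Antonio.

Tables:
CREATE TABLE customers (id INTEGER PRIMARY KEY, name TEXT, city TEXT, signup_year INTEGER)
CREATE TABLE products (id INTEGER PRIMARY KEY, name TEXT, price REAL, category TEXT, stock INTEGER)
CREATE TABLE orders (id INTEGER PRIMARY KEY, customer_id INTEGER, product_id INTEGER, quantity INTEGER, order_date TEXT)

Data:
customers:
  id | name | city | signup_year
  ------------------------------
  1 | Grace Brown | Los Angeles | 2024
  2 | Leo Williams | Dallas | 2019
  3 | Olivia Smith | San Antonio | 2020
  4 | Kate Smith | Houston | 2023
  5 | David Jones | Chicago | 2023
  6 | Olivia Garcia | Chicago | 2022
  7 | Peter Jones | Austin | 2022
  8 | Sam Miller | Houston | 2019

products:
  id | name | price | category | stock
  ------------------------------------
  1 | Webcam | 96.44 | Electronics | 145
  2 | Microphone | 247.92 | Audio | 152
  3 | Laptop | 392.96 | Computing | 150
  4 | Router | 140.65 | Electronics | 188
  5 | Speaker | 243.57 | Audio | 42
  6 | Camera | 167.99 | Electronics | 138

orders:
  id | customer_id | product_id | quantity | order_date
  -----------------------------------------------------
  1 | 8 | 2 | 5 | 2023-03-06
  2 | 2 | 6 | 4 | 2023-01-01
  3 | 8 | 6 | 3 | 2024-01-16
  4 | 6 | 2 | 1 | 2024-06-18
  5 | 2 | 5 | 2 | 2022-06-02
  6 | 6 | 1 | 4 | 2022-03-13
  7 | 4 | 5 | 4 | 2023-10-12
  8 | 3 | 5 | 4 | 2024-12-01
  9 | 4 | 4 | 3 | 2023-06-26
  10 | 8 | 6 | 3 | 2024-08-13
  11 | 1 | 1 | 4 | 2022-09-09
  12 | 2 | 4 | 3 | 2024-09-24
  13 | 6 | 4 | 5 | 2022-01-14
SELECT name, city FROM customers WHERE city = 'San Antonio'

Execution result:
name | city
Olivia Smith | San Antonio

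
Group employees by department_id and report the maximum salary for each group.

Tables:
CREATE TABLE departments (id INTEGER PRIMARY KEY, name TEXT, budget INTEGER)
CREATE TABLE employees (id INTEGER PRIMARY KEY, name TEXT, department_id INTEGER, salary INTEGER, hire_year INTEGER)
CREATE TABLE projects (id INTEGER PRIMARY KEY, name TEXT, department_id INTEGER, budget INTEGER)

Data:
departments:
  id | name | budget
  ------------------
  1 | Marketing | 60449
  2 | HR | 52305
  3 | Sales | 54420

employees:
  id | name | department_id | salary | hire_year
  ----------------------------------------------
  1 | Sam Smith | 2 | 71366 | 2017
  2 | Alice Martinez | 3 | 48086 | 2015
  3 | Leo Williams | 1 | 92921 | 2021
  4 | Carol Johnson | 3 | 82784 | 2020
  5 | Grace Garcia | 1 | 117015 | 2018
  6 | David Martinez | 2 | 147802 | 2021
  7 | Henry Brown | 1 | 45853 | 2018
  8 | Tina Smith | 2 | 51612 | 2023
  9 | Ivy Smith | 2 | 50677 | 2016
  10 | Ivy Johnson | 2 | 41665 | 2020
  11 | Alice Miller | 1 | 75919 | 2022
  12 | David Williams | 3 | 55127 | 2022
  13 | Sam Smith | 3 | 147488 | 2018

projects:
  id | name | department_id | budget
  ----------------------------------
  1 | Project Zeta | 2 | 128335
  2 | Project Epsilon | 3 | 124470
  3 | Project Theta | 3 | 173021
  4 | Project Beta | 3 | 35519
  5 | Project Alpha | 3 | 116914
SELECT department_id, MAX(salary) AS max_salary FROM employees GROUP BY department_id

Execution result:
department_id | max_salary
1 | 117015
2 | 147802
3 | 147488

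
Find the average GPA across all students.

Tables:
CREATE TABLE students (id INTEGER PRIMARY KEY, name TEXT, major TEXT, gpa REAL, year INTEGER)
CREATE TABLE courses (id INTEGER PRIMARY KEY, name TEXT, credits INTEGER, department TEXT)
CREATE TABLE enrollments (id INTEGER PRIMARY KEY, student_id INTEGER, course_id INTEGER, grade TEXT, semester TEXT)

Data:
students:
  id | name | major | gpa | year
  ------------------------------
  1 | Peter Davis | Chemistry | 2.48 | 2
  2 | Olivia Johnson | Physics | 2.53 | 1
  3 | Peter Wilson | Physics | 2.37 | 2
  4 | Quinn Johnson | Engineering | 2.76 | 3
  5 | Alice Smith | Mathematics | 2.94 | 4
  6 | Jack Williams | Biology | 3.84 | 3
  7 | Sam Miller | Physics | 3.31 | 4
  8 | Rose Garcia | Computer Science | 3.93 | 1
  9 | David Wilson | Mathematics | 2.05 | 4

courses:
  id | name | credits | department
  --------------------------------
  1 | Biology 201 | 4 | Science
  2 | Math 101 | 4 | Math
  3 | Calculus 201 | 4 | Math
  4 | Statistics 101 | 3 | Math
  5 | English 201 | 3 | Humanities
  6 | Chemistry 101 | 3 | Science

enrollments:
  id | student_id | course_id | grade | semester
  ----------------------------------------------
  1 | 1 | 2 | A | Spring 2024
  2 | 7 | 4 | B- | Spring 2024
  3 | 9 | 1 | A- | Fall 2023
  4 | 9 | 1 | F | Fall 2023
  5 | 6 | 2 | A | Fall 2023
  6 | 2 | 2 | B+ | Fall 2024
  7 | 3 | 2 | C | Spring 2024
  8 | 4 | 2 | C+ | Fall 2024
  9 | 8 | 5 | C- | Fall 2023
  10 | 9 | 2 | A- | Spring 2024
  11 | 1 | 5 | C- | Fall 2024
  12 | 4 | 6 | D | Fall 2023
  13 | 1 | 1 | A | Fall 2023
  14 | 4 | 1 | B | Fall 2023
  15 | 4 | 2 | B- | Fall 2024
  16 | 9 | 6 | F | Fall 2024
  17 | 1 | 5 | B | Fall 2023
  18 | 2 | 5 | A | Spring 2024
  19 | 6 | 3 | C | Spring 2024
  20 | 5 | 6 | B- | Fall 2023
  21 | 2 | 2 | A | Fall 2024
SELECT AVG(gpa) FROM students

Execution result:
2.91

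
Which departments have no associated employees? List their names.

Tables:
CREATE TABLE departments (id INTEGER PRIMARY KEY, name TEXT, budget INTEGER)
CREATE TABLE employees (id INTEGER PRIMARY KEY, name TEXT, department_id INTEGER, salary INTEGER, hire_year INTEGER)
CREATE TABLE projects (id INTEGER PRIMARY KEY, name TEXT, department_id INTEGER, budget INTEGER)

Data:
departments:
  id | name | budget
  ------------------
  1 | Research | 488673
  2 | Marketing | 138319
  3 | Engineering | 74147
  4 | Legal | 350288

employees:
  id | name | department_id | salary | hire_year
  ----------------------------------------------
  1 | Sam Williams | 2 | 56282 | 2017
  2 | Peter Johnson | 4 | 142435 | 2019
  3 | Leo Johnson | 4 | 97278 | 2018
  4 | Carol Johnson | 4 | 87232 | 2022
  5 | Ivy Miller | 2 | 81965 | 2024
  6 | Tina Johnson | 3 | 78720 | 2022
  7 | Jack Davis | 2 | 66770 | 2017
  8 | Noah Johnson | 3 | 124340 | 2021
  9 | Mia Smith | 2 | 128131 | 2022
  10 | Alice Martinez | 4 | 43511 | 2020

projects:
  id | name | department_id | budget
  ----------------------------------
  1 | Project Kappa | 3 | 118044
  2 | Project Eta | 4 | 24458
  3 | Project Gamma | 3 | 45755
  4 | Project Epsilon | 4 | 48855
SELECT p.name FROM departments p LEFT JOIN employees c ON c.department_id = p.id WHERE c.id IS NULL

Execution result:
Research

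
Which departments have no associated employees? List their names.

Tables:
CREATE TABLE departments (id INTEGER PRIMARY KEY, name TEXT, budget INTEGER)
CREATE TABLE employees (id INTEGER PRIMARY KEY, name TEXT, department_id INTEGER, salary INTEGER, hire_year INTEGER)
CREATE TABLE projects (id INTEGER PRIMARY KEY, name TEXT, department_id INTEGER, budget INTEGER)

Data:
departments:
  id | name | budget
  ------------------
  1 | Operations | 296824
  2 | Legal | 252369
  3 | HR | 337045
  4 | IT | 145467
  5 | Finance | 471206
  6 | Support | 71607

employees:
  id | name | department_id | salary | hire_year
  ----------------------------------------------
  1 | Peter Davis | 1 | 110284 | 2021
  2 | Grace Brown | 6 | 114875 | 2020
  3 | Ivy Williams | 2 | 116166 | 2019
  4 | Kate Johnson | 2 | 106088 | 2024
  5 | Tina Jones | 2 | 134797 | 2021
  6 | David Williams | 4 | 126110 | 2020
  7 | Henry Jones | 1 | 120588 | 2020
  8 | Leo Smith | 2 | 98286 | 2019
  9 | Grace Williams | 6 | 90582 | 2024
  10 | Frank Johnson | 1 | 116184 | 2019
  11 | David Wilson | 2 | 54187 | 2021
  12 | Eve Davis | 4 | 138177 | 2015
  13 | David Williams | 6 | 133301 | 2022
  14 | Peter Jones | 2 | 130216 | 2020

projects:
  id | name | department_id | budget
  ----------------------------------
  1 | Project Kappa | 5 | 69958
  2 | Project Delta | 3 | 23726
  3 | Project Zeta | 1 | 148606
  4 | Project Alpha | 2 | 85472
SELECT p.name FROM departments p LEFT JOIN employees c ON c.department_id = p.id WHERE c.id IS NULL

Execution result:
name
HR
Finance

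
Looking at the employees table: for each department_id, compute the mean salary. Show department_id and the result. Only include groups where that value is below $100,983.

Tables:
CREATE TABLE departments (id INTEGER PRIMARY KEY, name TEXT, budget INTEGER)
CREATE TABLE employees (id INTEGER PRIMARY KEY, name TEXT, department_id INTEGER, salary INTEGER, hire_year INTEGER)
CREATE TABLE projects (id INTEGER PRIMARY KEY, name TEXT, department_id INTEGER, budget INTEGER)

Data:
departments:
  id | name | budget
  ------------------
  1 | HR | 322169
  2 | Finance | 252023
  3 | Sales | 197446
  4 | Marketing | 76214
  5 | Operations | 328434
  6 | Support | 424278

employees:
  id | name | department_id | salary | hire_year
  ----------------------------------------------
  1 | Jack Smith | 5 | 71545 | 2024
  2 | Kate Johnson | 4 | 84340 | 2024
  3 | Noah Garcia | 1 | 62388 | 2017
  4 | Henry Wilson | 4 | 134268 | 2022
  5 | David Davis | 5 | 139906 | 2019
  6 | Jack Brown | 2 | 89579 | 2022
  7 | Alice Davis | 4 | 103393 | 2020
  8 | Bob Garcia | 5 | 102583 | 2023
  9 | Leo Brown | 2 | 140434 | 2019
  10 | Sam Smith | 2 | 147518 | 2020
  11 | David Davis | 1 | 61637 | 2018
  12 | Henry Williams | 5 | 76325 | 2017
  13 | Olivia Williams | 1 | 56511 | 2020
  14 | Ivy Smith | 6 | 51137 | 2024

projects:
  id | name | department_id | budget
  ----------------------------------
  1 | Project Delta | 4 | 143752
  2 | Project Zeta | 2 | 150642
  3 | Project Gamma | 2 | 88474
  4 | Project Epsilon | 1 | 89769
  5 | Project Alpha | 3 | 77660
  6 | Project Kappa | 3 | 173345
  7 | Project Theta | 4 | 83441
SELECT department_id, AVG(salary) AS avg_salary FROM employees GROUP BY department_id HAVING AVG(salary) < 100983

Execution result:
department_id | avg_salary
1 | 60178.67
5 | 97589.75
6 | 51137.00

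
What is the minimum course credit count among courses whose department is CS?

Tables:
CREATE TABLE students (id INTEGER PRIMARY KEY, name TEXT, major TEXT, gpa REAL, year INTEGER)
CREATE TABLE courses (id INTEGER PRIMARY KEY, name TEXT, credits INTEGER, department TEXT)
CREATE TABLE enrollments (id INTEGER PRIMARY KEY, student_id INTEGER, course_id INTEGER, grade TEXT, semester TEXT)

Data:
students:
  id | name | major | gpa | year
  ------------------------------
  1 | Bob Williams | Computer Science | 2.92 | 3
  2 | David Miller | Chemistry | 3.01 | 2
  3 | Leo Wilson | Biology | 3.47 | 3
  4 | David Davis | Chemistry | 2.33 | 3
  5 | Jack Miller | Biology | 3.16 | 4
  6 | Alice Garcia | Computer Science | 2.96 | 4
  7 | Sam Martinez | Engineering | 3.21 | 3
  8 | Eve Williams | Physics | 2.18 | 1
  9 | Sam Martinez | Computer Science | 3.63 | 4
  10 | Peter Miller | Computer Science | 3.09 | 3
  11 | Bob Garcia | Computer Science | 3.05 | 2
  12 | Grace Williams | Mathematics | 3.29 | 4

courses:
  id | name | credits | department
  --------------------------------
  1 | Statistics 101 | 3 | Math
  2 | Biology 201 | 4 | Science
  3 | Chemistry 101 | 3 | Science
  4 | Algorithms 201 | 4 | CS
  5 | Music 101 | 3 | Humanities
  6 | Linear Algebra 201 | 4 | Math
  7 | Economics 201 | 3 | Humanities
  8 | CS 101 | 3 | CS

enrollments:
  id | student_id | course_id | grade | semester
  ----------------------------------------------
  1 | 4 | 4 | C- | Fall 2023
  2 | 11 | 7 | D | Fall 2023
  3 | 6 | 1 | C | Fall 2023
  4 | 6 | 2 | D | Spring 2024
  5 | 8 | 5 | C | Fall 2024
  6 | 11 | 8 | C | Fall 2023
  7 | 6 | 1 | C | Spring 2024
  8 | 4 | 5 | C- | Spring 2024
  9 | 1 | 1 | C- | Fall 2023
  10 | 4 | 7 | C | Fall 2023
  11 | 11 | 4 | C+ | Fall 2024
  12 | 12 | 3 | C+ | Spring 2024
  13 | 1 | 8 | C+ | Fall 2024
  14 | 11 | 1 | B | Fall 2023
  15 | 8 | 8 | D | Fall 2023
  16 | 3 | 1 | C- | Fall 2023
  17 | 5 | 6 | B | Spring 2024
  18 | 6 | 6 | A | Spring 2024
SELECT MIN(credits) FROM courses WHERE department = 'CS'

Execution result:
3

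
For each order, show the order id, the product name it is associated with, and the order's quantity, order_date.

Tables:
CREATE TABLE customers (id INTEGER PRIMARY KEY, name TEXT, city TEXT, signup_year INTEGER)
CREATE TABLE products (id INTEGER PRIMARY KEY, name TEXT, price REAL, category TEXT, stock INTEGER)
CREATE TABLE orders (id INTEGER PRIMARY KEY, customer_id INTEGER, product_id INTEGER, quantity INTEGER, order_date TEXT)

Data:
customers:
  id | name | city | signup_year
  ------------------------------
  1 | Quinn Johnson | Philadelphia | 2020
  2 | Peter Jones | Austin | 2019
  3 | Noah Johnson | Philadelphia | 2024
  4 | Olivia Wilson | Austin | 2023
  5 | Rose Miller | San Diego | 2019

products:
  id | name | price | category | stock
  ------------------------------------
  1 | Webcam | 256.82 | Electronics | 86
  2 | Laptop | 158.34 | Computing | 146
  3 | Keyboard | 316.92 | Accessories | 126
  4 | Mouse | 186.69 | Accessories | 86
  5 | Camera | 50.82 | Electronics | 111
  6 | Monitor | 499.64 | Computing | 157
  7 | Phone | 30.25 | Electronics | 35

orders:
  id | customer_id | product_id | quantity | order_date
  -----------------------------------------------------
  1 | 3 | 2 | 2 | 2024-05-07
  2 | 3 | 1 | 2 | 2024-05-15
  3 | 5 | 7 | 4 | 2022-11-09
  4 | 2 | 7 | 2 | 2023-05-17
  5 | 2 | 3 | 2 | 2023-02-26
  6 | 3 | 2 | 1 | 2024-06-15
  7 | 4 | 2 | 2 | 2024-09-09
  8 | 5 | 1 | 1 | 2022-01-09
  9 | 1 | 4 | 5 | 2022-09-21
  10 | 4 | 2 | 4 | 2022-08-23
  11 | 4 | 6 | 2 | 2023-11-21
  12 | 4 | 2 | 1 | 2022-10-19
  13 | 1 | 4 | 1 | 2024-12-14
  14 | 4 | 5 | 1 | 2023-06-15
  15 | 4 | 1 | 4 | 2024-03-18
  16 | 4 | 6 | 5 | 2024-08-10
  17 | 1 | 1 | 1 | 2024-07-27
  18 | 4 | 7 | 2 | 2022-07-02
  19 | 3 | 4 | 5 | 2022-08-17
SELECT c.id, p.name AS product, c.quantity, c.order_date FROM orders c JOIN products p ON c.product_id = p.id

Execution result:
id | product | quantity | order_date
1 | Laptop | 2 | 2024-05-07
2 | Webcam | 2 | 2024-05-15
3 | Phone | 4 | 2022-11-09
4 | Phone | 2 | 2023-05-17
5 | Keyboard | 2 | 2023-02-26
6 | Laptop | 1 | 2024-06-15
7 | Laptop | 2 | 2024-09-09
8 | Webcam | 1 | 2022-01-09
9 | Mouse | 5 | 2022-09-21
10 | Laptop | 4 | 2022-08-23
11 | Monitor | 2 | 2023-11-21
12 | Laptop | 1 | 2022-10-19
13 | Mouse | 1 | 2024-12-14
14 | Camera | 1 | 2023-06-15
15 | Webcam | 4 | 2024-03-18
16 | Monitor | 5 | 2024-08-10
17 | Webcam | 1 | 2024-07-27
18 | Phone | 2 | 2022-07-02
19 | Mouse | 5 | 2022-08-17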